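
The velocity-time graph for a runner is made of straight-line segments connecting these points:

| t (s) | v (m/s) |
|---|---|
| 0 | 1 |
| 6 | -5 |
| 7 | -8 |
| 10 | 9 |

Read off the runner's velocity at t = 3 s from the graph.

-2 m/s

On 0–6 s the graph is linear from 1 to -5 m/s: v(3) = 1 + (-5 − 1)·(3 − 0)/(6 − 0) = -2 m/s.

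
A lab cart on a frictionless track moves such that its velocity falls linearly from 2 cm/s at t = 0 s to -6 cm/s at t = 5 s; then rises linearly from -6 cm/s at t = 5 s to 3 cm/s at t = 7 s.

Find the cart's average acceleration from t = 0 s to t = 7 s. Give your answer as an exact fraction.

Average acceleration = Δv/Δt = (3 − 2)/(7 − 0) = 1/7 cm/s².

1/7 cm/s²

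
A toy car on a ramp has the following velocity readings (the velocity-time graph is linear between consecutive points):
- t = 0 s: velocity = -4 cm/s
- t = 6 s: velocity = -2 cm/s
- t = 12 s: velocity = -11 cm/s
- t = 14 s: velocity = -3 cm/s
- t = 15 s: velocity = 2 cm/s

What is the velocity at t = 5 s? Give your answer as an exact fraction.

-7/3 cm/s

On 0–6 s the graph is linear from -4 to -2 cm/s: v(5) = -4 + (-2 − -4)·(5 − 0)/(6 − 0) = -7/3 cm/s.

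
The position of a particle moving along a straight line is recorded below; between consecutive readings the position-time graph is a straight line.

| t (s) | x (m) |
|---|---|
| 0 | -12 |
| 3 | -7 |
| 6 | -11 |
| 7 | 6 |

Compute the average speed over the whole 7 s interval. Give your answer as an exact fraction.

26/7 m/s

Average speed = (total path length)/(elapsed time); on a piecewise-linear x-t graph the path length is Σ|Δx|.
0–3 s: |Δx| = |-7 − -12| = 5 m
3–6 s: |Δx| = |-11 − -7| = 4 m
6–7 s: |Δx| = |6 − -11| = 17 m
Total path = 26 m; average speed = 26/7 = 26/7 m/s.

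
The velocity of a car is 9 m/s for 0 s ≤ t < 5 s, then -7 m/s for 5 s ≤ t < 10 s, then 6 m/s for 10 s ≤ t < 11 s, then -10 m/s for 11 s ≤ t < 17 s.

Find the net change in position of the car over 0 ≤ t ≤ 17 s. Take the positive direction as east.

Net displacement equals the area under the velocity-time graph (areas below the axis count negative).
0–5 s: 9 × 5 = 45 m
5–10 s: -7 × 5 = -35 m
10–11 s: 6 × 1 = 6 m
11–17 s: -10 × 6 = -60 m
Net displacement = -44 m

-44 m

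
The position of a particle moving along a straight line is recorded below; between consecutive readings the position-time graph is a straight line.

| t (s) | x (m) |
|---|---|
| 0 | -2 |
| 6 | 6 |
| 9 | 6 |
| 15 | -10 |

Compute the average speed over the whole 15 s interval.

Average speed = (total path length)/(elapsed time); on a piecewise-linear x-t graph the path length is Σ|Δx|.
0–6 s: |Δx| = |6 − -2| = 8 m
6–9 s: |Δx| = |6 − 6| = 0 m
9–15 s: |Δx| = |-10 − 6| = 16 m
Total path = 24 m; average speed = 24/15 = 1.6 m/s.

1.6 m/s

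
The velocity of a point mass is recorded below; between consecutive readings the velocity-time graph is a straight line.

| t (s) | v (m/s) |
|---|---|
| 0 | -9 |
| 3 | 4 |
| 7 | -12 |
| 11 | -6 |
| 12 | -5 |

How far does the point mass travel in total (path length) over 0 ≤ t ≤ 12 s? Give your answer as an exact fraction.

945/13 m

Distance (not displacement) is the total path length: add the absolute areas under v-t.
0–3 s: v = 0 at t = 27/13 s; triangle areas 243/26 + 24/13 = 291/26 m
3–7 s: v = 0 at t = 4 s; triangle areas 2 + 18 = 20 m
7–11 s: |½(-12 + -6)(4)| = 36 m
11–12 s: |½(-6 + -5)(1)| = 5.5 m
Total distance = 945/13 m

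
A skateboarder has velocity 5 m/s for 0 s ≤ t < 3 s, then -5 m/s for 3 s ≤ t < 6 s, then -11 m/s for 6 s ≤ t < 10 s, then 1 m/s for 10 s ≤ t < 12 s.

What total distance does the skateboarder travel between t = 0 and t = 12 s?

Distance (not displacement) is the total path length: add the absolute areas under v-t.
0–3 s: |5| × 3 = 15 m
3–6 s: |-5| × 3 = 15 m
6–10 s: |-11| × 4 = 44 m
10–12 s: |1| × 2 = 2 m
Total distance = 76 m

76 m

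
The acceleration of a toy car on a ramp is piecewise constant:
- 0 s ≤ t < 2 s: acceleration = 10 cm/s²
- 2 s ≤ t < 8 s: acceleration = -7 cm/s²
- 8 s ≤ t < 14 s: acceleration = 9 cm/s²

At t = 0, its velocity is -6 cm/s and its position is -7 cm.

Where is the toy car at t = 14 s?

On each constant-a segment, Δv = aΔt and Δx = v₀Δt + ½aΔt²; chain segment to segment.
0–2 s: v starts -6 cm/s; Δx = -6·2 + ½·10·2² = 8 cm; v ends 14 cm/s.
2–8 s: v starts 14 cm/s; Δx = 14·6 + ½·-7·6² = -42 cm; v ends -28 cm/s.
8–14 s: v starts -28 cm/s; Δx = -28·6 + ½·9·6² = -6 cm; v ends 26 cm/s.
x(14) = -7 + Σ Δx = -47 cm.

-47 cm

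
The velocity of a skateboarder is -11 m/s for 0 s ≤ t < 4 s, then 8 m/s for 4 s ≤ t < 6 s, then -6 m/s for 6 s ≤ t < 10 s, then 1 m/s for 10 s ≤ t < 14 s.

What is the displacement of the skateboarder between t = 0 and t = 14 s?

Net displacement equals the area under the velocity-time graph (areas below the axis count negative).
0–4 s: -11 × 4 = -44 m
4–6 s: 8 × 2 = 16 m
6–10 s: -6 × 4 = -24 m
10–14 s: 1 × 4 = 4 m
Net displacement = -48 m

-48 m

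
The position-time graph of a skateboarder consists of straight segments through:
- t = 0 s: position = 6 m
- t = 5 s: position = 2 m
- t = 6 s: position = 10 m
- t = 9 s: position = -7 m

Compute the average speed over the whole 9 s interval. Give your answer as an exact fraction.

Average speed = (total path length)/(elapsed time); on a piecewise-linear x-t graph the path length is Σ|Δx|.
0–5 s: |Δx| = |2 − 6| = 4 m
5–6 s: |Δx| = |10 − 2| = 8 m
6–9 s: |Δx| = |-7 − 10| = 17 m
Total path = 29 m; average speed = 29/9 = 29/9 m/s.

29/9 m/s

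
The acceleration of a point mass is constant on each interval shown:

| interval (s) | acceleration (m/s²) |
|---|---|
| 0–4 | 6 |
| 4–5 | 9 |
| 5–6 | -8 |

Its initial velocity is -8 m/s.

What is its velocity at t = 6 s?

Δv equals the area under the a-t graph; then v = v₀ + Δv.
0–4 s: 6 × 4 = 24 m/s
4–5 s: 9 × 1 = 9 m/s
5–6 s: -8 × 1 = -8 m/s
Δv = 25 m/s, so v(6) = -8 + (25) = 17 m/s.

17 m/s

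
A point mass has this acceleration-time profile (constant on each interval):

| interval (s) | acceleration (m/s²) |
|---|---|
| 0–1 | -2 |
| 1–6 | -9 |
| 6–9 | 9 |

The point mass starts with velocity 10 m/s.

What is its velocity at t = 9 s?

-10 m/s

Δv equals the area under the a-t graph; then v = v₀ + Δv.
0–1 s: -2 × 1 = -2 m/s
1–6 s: -9 × 5 = -45 m/s
6–9 s: 9 × 3 = 27 m/s
Δv = -20 m/s, so v(9) = 10 + (-20) = -10 m/s.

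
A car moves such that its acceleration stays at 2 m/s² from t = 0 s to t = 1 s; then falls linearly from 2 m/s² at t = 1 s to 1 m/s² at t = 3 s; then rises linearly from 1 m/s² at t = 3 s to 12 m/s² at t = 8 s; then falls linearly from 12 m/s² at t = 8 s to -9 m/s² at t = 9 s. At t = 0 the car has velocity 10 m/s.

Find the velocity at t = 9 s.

49 m/s

Δv equals the area under the a-t graph; then v = v₀ + Δv.
0–1 s: 2 × 1 = 2 m/s
1–3 s: ½(2 + 1)(2) = 3 m/s
3–8 s: ½(1 + 12)(5) = 32.5 m/s
8–9 s: ½(12 + -9)(1) = 1.5 m/s
Δv = 39 m/s, so v(9) = 10 + (39) = 49 m/s.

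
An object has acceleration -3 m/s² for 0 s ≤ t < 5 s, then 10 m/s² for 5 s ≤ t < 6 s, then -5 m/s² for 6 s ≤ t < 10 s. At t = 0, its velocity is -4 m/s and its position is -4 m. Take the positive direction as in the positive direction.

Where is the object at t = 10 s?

-151.5 m

On each constant-a segment, Δv = aΔt and Δx = v₀Δt + ½aΔt²; chain segment to segment.
0–5 s: v starts -4 m/s; Δx = -4·5 + ½·-3·5² = -57.5 m; v ends -19 m/s.
5–6 s: v starts -19 m/s; Δx = -19·1 + ½·10·1² = -14 m; v ends -9 m/s.
6–10 s: v starts -9 m/s; Δx = -9·4 + ½·-5·4² = -76 m; v ends -29 m/s.
x(10) = -4 + Σ Δx = -151.5 m.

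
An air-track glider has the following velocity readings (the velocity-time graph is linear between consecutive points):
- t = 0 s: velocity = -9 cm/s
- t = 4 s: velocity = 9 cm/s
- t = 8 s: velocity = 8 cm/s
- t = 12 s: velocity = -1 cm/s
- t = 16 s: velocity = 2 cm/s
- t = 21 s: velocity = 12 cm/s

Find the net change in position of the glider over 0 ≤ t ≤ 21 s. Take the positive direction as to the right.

Displacement is the signed area under the v-t curve.
0–4 s: ½(-9 + 9)(4) = 0 cm
4–8 s: ½(9 + 8)(4) = 34 cm
8–12 s: ½(8 + -1)(4) = 14 cm
12–16 s: ½(-1 + 2)(4) = 2 cm
16–21 s: ½(2 + 12)(5) = 35 cm
Net displacement = 85 cm

85 cm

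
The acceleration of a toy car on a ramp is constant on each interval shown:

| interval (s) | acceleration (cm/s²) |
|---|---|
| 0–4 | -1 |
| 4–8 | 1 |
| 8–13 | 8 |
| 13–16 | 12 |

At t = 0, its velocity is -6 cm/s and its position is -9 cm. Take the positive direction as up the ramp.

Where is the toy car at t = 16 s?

153 cm

On each constant-a segment, Δv = aΔt and Δx = v₀Δt + ½aΔt²; chain segment to segment.
0–4 s: v starts -6 cm/s; Δx = -6·4 + ½·-1·4² = -32 cm; v ends -10 cm/s.
4–8 s: v starts -10 cm/s; Δx = -10·4 + ½·1·4² = -32 cm; v ends -6 cm/s.
8–13 s: v starts -6 cm/s; Δx = -6·5 + ½·8·5² = 70 cm; v ends 34 cm/s.
13–16 s: v starts 34 cm/s; Δx = 34·3 + ½·12·3² = 156 cm; v ends 70 cm/s.
x(16) = -9 + Σ Δx = 153 cm.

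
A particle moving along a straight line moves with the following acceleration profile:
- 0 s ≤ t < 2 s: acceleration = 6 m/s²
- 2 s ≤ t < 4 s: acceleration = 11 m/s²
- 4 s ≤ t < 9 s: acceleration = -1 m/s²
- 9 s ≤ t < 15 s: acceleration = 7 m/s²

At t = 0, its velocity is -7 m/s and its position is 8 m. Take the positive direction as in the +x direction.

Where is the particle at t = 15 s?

418.5 m

On each constant-a segment, Δv = aΔt and Δx = v₀Δt + ½aΔt²; chain segment to segment.
0–2 s: v starts -7 m/s; Δx = -7·2 + ½·6·2² = -2 m; v ends 5 m/s.
2–4 s: v starts 5 m/s; Δx = 5·2 + ½·11·2² = 32 m; v ends 27 m/s.
4–9 s: v starts 27 m/s; Δx = 27·5 + ½·-1·5² = 122.5 m; v ends 22 m/s.
9–15 s: v starts 22 m/s; Δx = 22·6 + ½·7·6² = 258 m; v ends 64 m/s.
x(15) = 8 + Σ Δx = 418.5 m.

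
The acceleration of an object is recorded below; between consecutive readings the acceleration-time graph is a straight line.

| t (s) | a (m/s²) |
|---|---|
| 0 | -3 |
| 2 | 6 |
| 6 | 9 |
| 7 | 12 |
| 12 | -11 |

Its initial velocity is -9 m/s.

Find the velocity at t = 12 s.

Δv equals the area under the a-t graph; then v = v₀ + Δv.
0–2 s: ½(-3 + 6)(2) = 3 m/s
2–6 s: ½(6 + 9)(4) = 30 m/s
6–7 s: ½(9 + 12)(1) = 10.5 m/s
7–12 s: ½(12 + -11)(5) = 2.5 m/s
Δv = 46 m/s, so v(12) = -9 + (46) = 37 m/s.

37 m/s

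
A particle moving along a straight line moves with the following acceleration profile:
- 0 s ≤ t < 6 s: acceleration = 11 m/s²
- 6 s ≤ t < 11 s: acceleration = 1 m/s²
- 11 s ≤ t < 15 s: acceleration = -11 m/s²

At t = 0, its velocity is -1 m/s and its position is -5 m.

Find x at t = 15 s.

716.5 m

On each constant-a segment, Δv = aΔt and Δx = v₀Δt + ½aΔt²; chain segment to segment.
0–6 s: v starts -1 m/s; Δx = -1·6 + ½·11·6² = 192 m; v ends 65 m/s.
6–11 s: v starts 65 m/s; Δx = 65·5 + ½·1·5² = 337.5 m; v ends 70 m/s.
11–15 s: v starts 70 m/s; Δx = 70·4 + ½·-11·4² = 192 m; v ends 26 m/s.
x(15) = -5 + Σ Δx = 716.5 m.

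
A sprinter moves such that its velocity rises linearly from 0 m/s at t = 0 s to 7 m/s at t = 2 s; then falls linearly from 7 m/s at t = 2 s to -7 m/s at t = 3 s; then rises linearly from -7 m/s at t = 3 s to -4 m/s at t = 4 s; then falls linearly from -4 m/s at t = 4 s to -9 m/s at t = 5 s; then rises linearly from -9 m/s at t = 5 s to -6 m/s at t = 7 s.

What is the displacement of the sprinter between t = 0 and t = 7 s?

Displacement is the signed area under the v-t curve.
0–2 s: ½(0 + 7)(2) = 7 m
2–3 s: ½(7 + -7)(1) = 0 m
3–4 s: ½(-7 + -4)(1) = -5.5 m
4–5 s: ½(-4 + -9)(1) = -6.5 m
5–7 s: ½(-9 + -6)(2) = -15 m
Net displacement = -20 m

-20 m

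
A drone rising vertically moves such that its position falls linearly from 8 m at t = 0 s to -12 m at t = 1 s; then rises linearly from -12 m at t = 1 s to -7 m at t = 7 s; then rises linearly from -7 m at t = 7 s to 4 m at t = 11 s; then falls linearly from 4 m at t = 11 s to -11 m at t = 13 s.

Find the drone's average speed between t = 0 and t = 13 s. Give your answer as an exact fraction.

51/13 m/s

Average speed = (total path length)/(elapsed time); on a piecewise-linear x-t graph the path length is Σ|Δx|.
0–1 s: |Δx| = |-12 − 8| = 20 m
1–7 s: |Δx| = |-7 − -12| = 5 m
7–11 s: |Δx| = |4 − -7| = 11 m
11–13 s: |Δx| = |-11 − 4| = 15 m
Total path = 51 m; average speed = 51/13 = 51/13 m/s.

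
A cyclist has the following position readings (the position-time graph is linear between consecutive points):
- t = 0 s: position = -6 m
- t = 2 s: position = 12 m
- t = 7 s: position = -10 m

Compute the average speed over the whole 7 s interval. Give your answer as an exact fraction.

40/7 m/s

Average speed = (total path length)/(elapsed time); on a piecewise-linear x-t graph the path length is Σ|Δx|.
0–2 s: |Δx| = |12 − -6| = 18 m
2–7 s: |Δx| = |-10 − 12| = 22 m
Total path = 40 m; average speed = 40/7 = 40/7 m/s.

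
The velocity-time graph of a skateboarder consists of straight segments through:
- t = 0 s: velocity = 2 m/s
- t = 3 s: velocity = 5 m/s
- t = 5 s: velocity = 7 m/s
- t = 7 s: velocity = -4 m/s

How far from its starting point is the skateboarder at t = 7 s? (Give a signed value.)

Net displacement equals the area under the velocity-time graph (areas below the axis count negative).
0–3 s: ½(2 + 5)(3) = 10.5 m
3–5 s: ½(5 + 7)(2) = 12 m
5–7 s: ½(7 + -4)(2) = 3 m
Net displacement = 25.5 m

25.5 m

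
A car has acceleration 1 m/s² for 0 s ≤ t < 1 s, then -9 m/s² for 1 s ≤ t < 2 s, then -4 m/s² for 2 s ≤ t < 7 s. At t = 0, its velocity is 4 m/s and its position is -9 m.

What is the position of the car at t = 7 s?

On each constant-a segment, Δv = aΔt and Δx = v₀Δt + ½aΔt²; chain segment to segment.
0–1 s: v starts 4 m/s; Δx = 4·1 + ½·1·1² = 4.5 m; v ends 5 m/s.
1–2 s: v starts 5 m/s; Δx = 5·1 + ½·-9·1² = 0.5 m; v ends -4 m/s.
2–7 s: v starts -4 m/s; Δx = -4·5 + ½·-4·5² = -70 m; v ends -24 m/s.
x(7) = -9 + Σ Δx = -74 m.

-74 m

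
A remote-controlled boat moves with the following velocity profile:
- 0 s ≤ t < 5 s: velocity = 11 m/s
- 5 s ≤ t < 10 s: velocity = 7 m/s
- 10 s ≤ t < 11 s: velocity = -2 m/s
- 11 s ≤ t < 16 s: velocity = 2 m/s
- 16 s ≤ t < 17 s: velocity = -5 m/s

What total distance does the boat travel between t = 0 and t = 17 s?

Distance (not displacement) is the total path length: add the absolute areas under v-t.
0–5 s: |11| × 5 = 55 m
5–10 s: |7| × 5 = 35 m
10–11 s: |-2| × 1 = 2 m
11–16 s: |2| × 5 = 10 m
16–17 s: |-5| × 1 = 5 m
Total distance = 107 m

107 m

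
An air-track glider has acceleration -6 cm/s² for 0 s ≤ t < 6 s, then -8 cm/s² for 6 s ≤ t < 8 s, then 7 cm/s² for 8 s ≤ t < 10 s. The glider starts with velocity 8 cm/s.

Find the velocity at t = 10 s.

-30 cm/s

Δv equals the area under the a-t graph; then v = v₀ + Δv.
0–6 s: -6 × 6 = -36 cm/s
6–8 s: -8 × 2 = -16 cm/s
8–10 s: 7 × 2 = 14 cm/s
Δv = -38 cm/s, so v(10) = 8 + (-38) = -30 cm/s.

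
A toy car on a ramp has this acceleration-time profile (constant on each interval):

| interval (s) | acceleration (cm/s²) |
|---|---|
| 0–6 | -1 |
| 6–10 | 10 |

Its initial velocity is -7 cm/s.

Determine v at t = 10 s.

Δv equals the area under the a-t graph; then v = v₀ + Δv.
0–6 s: -1 × 6 = -6 cm/s
6–10 s: 10 × 4 = 40 cm/s
Δv = 34 cm/s, so v(10) = -7 + (34) = 27 cm/s.

27 cm/s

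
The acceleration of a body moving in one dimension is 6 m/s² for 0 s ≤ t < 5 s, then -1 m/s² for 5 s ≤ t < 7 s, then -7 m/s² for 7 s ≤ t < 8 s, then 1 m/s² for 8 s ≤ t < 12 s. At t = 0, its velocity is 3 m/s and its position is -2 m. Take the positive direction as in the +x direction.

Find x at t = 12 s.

283.5 m

On each constant-a segment, Δv = aΔt and Δx = v₀Δt + ½aΔt²; chain segment to segment.
0–5 s: v starts 3 m/s; Δx = 3·5 + ½·6·5² = 90 m; v ends 33 m/s.
5–7 s: v starts 33 m/s; Δx = 33·2 + ½·-1·2² = 64 m; v ends 31 m/s.
7–8 s: v starts 31 m/s; Δx = 31·1 + ½·-7·1² = 27.5 m; v ends 24 m/s.
8–12 s: v starts 24 m/s; Δx = 24·4 + ½·1·4² = 104 m; v ends 28 m/s.
x(12) = -2 + Σ Δx = 283.5 m.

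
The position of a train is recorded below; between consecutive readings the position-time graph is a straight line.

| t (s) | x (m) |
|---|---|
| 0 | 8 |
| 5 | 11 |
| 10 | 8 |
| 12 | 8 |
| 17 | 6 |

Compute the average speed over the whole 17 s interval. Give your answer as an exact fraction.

8/17 m/s

Average speed = (total path length)/(elapsed time); on a piecewise-linear x-t graph the path length is Σ|Δx|.
0–5 s: |Δx| = |11 − 8| = 3 m
5–10 s: |Δx| = |8 − 11| = 3 m
10–12 s: |Δx| = |8 − 8| = 0 m
12–17 s: |Δx| = |6 − 8| = 2 m
Total path = 8 m; average speed = 8/17 = 8/17 m/s.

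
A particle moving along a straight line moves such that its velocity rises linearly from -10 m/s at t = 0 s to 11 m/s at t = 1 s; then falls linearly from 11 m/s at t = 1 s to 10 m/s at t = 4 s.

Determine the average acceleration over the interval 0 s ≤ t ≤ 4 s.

Average acceleration = Δv/Δt = (10 − -10)/(4 − 0) = 5 m/s².

5 m/s²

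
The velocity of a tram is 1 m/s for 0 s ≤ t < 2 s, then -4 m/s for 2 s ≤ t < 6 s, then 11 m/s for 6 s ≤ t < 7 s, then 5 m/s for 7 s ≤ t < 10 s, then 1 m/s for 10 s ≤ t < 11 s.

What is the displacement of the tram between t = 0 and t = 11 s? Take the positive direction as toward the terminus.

Net displacement equals the area under the velocity-time graph (areas below the axis count negative).
0–2 s: 1 × 2 = 2 m
2–6 s: -4 × 4 = -16 m
6–7 s: 11 × 1 = 11 m
7–10 s: 5 × 3 = 15 m
10–11 s: 1 × 1 = 1 m
Net displacement = 13 m

13 m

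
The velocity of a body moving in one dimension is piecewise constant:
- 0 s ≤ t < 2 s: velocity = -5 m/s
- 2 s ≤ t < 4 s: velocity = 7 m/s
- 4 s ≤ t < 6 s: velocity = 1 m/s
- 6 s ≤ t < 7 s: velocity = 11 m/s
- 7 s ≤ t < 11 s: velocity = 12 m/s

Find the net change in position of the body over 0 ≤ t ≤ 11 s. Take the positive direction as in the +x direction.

65 m

Displacement is the signed area under the v-t curve.
0–2 s: -5 × 2 = -10 m
2–4 s: 7 × 2 = 14 m
4–6 s: 1 × 2 = 2 m
6–7 s: 11 × 1 = 11 m
7–11 s: 12 × 4 = 48 m
Net displacement = 65 m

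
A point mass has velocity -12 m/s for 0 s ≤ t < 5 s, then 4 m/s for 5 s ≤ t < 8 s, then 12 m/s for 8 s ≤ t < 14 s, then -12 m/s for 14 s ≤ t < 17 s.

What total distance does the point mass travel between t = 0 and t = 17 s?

Distance (not displacement) is the total path length: add the absolute areas under v-t.
0–5 s: |-12| × 5 = 60 m
5–8 s: |4| × 3 = 12 m
8–14 s: |12| × 6 = 72 m
14–17 s: |-12| × 3 = 36 m
Total distance = 180 m

180 m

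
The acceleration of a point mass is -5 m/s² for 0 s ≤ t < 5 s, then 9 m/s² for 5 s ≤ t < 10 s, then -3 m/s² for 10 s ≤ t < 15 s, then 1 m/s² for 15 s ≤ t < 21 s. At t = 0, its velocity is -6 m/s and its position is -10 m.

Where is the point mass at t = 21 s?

-100.5 m

On each constant-a segment, Δv = aΔt and Δx = v₀Δt + ½aΔt²; chain segment to segment.
0–5 s: v starts -6 m/s; Δx = -6·5 + ½·-5·5² = -92.5 m; v ends -31 m/s.
5–10 s: v starts -31 m/s; Δx = -31·5 + ½·9·5² = -42.5 m; v ends 14 m/s.
10–15 s: v starts 14 m/s; Δx = 14·5 + ½·-3·5² = 32.5 m; v ends -1 m/s.
15–21 s: v starts -1 m/s; Δx = -1·6 + ½·1·6² = 12 m; v ends 5 m/s.
x(21) = -10 + Σ Δx = -100.5 m.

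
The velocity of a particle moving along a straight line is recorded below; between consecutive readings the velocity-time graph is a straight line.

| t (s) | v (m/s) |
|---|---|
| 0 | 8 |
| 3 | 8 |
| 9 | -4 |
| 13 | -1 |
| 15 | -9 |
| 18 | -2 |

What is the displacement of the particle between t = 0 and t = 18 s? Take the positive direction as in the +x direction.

-0.5 m

Net displacement equals the area under the velocity-time graph (areas below the axis count negative).
0–3 s: 8 × 3 = 24 m
3–9 s: ½(8 + -4)(6) = 12 m
9–13 s: ½(-4 + -1)(4) = -10 m
13–15 s: ½(-1 + -9)(2) = -10 m
15–18 s: ½(-9 + -2)(3) = -16.5 m
Net displacement = -0.5 m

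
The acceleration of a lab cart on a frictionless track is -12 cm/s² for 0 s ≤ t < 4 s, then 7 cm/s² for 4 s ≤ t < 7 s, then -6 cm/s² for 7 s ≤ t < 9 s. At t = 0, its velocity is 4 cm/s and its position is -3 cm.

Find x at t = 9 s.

On each constant-a segment, Δv = aΔt and Δx = v₀Δt + ½aΔt²; chain segment to segment.
0–4 s: v starts 4 cm/s; Δx = 4·4 + ½·-12·4² = -80 cm; v ends -44 cm/s.
4–7 s: v starts -44 cm/s; Δx = -44·3 + ½·7·3² = -100.5 cm; v ends -23 cm/s.
7–9 s: v starts -23 cm/s; Δx = -23·2 + ½·-6·2² = -58 cm; v ends -35 cm/s.
x(9) = -3 + Σ Δx = -241.5 cm.

-241.5 cm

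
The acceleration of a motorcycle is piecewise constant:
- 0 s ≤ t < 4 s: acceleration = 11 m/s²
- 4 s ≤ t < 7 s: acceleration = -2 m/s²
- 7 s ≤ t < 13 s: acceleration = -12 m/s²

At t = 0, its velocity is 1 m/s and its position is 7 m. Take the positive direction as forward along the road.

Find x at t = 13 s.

243 m

On each constant-a segment, Δv = aΔt and Δx = v₀Δt + ½aΔt²; chain segment to segment.
0–4 s: v starts 1 m/s; Δx = 1·4 + ½·11·4² = 92 m; v ends 45 m/s.
4–7 s: v starts 45 m/s; Δx = 45·3 + ½·-2·3² = 126 m; v ends 39 m/s.
7–13 s: v starts 39 m/s; Δx = 39·6 + ½·-12·6² = 18 m; v ends -33 m/s.
x(13) = 7 + Σ Δx = 243 m.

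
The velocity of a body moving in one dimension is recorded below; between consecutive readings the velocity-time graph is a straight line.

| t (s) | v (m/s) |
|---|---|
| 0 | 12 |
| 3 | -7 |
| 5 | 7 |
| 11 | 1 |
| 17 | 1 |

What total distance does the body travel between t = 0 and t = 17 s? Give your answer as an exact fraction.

1985/38 m

Total distance travelled is ∫|v| dt — sum the magnitudes of each area piece.
0–3 s: v = 0 at t = 36/19 s; triangle areas 216/19 + 147/38 = 579/38 m
3–5 s: v = 0 at t = 4 s; triangle areas 3.5 + 3.5 = 7 m
5–11 s: |½(7 + 1)(6)| = 24 m
11–17 s: |1| × 6 = 6 m
Total distance = 1985/38 m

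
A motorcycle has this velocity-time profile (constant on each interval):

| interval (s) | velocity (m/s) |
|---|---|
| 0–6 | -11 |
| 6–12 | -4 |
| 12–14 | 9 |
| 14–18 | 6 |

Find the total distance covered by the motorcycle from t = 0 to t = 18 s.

132 m

Distance (not displacement) is the total path length: add the absolute areas under v-t.
0–6 s: |-11| × 6 = 66 m
6–12 s: |-4| × 6 = 24 m
12–14 s: |9| × 2 = 18 m
14–18 s: |6| × 4 = 24 m
Total distance = 132 m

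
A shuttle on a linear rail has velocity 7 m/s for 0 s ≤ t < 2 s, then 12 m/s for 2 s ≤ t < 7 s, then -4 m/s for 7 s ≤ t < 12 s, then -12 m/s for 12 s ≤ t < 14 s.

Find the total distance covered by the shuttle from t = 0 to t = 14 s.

Distance (not displacement) is the total path length: add the absolute areas under v-t.
0–2 s: |7| × 2 = 14 m
2–7 s: |12| × 5 = 60 m
7–12 s: |-4| × 5 = 20 m
12–14 s: |-12| × 2 = 24 m
Total distance = 118 m

118 m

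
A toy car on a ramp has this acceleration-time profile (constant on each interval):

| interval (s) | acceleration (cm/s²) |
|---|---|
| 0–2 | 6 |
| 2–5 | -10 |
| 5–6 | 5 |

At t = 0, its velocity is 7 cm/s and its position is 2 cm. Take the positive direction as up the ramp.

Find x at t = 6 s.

On each constant-a segment, Δv = aΔt and Δx = v₀Δt + ½aΔt²; chain segment to segment.
0–2 s: v starts 7 cm/s; Δx = 7·2 + ½·6·2² = 26 cm; v ends 19 cm/s.
2–5 s: v starts 19 cm/s; Δx = 19·3 + ½·-10·3² = 12 cm; v ends -11 cm/s.
5–6 s: v starts -11 cm/s; Δx = -11·1 + ½·5·1² = -8.5 cm; v ends -6 cm/s.
x(6) = 2 + Σ Δx = 31.5 cm.

31.5 cm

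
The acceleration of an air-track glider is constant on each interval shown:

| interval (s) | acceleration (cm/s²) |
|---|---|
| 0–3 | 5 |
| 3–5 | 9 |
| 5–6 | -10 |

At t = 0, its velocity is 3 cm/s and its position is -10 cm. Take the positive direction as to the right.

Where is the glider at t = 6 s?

106.5 cm

On each constant-a segment, Δv = aΔt and Δx = v₀Δt + ½aΔt²; chain segment to segment.
0–3 s: v starts 3 cm/s; Δx = 3·3 + ½·5·3² = 31.5 cm; v ends 18 cm/s.
3–5 s: v starts 18 cm/s; Δx = 18·2 + ½·9·2² = 54 cm; v ends 36 cm/s.
5–6 s: v starts 36 cm/s; Δx = 36·1 + ½·-10·1² = 31 cm; v ends 26 cm/s.
x(6) = -10 + Σ Δx = 106.5 cm.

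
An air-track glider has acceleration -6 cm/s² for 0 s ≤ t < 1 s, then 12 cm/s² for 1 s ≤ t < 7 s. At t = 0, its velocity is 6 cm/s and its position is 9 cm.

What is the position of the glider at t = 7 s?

On each constant-a segment, Δv = aΔt and Δx = v₀Δt + ½aΔt²; chain segment to segment.
0–1 s: v starts 6 cm/s; Δx = 6·1 + ½·-6·1² = 3 cm; v ends 0 cm/s.
1–7 s: v starts 0 cm/s; Δx = 0·6 + ½·12·6² = 216 cm; v ends 72 cm/s.
x(7) = 9 + Σ Δx = 228 cm.

228 cm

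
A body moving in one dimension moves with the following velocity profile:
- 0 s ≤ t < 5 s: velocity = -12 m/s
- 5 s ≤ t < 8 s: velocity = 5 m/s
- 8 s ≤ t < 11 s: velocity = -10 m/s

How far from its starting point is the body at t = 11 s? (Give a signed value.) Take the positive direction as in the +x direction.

-75 m

Net displacement equals the area under the velocity-time graph (areas below the axis count negative).
0–5 s: -12 × 5 = -60 m
5–8 s: 5 × 3 = 15 m
8–11 s: -10 × 3 = -30 m
Net displacement = -75 m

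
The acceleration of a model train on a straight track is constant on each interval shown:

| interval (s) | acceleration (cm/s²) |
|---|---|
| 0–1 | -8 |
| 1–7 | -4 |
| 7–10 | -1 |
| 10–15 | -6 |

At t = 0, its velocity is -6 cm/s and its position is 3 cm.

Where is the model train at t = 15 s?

On each constant-a segment, Δv = aΔt and Δx = v₀Δt + ½aΔt²; chain segment to segment.
0–1 s: v starts -6 cm/s; Δx = -6·1 + ½·-8·1² = -10 cm; v ends -14 cm/s.
1–7 s: v starts -14 cm/s; Δx = -14·6 + ½·-4·6² = -156 cm; v ends -38 cm/s.
7–10 s: v starts -38 cm/s; Δx = -38·3 + ½·-1·3² = -118.5 cm; v ends -41 cm/s.
10–15 s: v starts -41 cm/s; Δx = -41·5 + ½·-6·5² = -280 cm; v ends -71 cm/s.
x(15) = 3 + Σ Δx = -561.5 cm.

-561.5 cm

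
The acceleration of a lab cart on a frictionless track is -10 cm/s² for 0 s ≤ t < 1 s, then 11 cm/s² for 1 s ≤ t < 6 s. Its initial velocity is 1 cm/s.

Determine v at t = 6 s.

Δv equals the area under the a-t graph; then v = v₀ + Δv.
0–1 s: -10 × 1 = -10 cm/s
1–6 s: 11 × 5 = 55 cm/s
Δv = 45 cm/s, so v(6) = 1 + (45) = 46 cm/s.

46 cm/s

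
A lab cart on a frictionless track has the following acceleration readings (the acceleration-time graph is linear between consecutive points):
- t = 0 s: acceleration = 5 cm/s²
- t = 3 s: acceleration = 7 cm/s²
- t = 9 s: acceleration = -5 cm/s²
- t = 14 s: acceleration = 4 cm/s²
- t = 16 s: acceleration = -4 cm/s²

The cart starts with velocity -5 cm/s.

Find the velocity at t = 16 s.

16.5 cm/s

Δv equals the area under the a-t graph; then v = v₀ + Δv.
0–3 s: ½(5 + 7)(3) = 18 cm/s
3–9 s: ½(7 + -5)(6) = 6 cm/s
9–14 s: ½(-5 + 4)(5) = -2.5 cm/s
14–16 s: ½(4 + -4)(2) = 0 cm/s
Δv = 21.5 cm/s, so v(16) = -5 + (21.5) = 16.5 cm/s.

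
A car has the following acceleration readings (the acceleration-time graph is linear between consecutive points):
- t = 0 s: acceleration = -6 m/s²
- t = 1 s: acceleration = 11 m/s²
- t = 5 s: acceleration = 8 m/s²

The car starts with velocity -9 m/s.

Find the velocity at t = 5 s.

31.5 m/s

Δv equals the area under the a-t graph; then v = v₀ + Δv.
0–1 s: ½(-6 + 11)(1) = 2.5 m/s
1–5 s: ½(11 + 8)(4) = 38 m/s
Δv = 40.5 m/s, so v(5) = -9 + (40.5) = 31.5 m/s.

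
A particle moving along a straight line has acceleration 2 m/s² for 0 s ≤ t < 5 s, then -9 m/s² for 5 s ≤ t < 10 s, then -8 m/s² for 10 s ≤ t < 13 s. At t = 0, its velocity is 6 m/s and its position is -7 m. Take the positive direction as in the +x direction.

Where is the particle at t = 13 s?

-107.5 m

On each constant-a segment, Δv = aΔt and Δx = v₀Δt + ½aΔt²; chain segment to segment.
0–5 s: v starts 6 m/s; Δx = 6·5 + ½·2·5² = 55 m; v ends 16 m/s.
5–10 s: v starts 16 m/s; Δx = 16·5 + ½·-9·5² = -32.5 m; v ends -29 m/s.
10–13 s: v starts -29 m/s; Δx = -29·3 + ½·-8·3² = -123 m; v ends -53 m/s.
x(13) = -7 + Σ Δx = -107.5 m.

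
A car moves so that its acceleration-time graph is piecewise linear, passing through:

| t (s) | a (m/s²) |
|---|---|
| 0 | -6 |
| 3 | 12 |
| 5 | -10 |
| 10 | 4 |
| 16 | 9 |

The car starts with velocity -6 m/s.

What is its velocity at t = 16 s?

29 m/s

Δv equals the area under the a-t graph; then v = v₀ + Δv.
0–3 s: ½(-6 + 12)(3) = 9 m/s
3–5 s: ½(12 + -10)(2) = 2 m/s
5–10 s: ½(-10 + 4)(5) = -15 m/s
10–16 s: ½(4 + 9)(6) = 39 m/s
Δv = 35 m/s, so v(16) = -6 + (35) = 29 m/s.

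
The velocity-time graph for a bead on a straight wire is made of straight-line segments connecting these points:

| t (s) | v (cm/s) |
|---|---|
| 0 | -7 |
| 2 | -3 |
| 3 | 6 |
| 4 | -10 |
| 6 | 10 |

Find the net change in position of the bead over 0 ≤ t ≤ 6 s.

-10.5 cm

Net displacement equals the area under the velocity-time graph (areas below the axis count negative).
0–2 s: ½(-7 + -3)(2) = -10 cm
2–3 s: ½(-3 + 6)(1) = 1.5 cm
3–4 s: ½(6 + -10)(1) = -2 cm
4–6 s: ½(-10 + 10)(2) = 0 cm
Net displacement = -10.5 cm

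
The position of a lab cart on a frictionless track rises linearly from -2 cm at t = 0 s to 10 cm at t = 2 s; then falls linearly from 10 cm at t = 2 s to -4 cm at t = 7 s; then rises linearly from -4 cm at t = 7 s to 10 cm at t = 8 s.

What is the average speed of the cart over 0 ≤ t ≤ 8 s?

Average speed = (total path length)/(elapsed time); on a piecewise-linear x-t graph the path length is Σ|Δx|.
0–2 s: |Δx| = |10 − -2| = 12 cm
2–7 s: |Δx| = |-4 − 10| = 14 cm
7–8 s: |Δx| = |10 − -4| = 14 cm
Total path = 40 cm; average speed = 40/8 = 5 cm/s.

5 cm/s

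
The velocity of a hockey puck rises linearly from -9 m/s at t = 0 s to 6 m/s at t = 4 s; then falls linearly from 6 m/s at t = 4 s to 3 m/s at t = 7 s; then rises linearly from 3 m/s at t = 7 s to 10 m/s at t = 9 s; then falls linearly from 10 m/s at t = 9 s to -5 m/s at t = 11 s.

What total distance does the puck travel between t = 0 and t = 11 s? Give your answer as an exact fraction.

Distance (not displacement) is the total path length: add the absolute areas under v-t.
0–4 s: v = 0 at t = 2.4 s; triangle areas 10.8 + 4.8 = 15.6 m
4–7 s: |½(6 + 3)(3)| = 13.5 m
7–9 s: |½(3 + 10)(2)| = 13 m
9–11 s: v = 0 at t = 31/3 s; triangle areas 20/3 + 5/3 = 25/3 m
Total distance = 1513/30 m

1513/30 m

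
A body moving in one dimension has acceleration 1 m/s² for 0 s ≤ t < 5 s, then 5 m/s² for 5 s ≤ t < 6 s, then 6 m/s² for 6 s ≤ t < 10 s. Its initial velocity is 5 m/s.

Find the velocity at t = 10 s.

Δv equals the area under the a-t graph; then v = v₀ + Δv.
0–5 s: 1 × 5 = 5 m/s
5–6 s: 5 × 1 = 5 m/s
6–10 s: 6 × 4 = 24 m/s
Δv = 34 m/s, so v(10) = 5 + (34) = 39 m/s.

39 m/s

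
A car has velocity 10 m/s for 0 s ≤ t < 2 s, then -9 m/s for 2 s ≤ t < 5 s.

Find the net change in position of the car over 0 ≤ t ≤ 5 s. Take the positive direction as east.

-7 m

Net displacement equals the area under the velocity-time graph (areas below the axis count negative).
0–2 s: 10 × 2 = 20 m
2–5 s: -9 × 3 = -27 m
Net displacement = -7 m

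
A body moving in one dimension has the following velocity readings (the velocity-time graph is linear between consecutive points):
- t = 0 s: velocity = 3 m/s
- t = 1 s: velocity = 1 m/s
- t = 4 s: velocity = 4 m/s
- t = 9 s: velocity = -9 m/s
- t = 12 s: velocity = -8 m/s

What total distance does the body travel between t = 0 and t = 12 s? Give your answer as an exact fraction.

Distance (not displacement) is the total path length: add the absolute areas under v-t.
0–1 s: |½(3 + 1)(1)| = 2 m
1–4 s: |½(1 + 4)(3)| = 7.5 m
4–9 s: v = 0 at t = 72/13 s; triangle areas 40/13 + 405/26 = 485/26 m
9–12 s: |½(-9 + -8)(3)| = 25.5 m
Total distance = 1395/26 m

1395/26 m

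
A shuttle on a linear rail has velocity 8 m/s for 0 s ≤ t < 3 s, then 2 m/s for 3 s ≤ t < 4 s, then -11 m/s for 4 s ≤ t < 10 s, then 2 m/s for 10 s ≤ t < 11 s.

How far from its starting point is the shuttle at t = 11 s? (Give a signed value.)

-38 m

Net displacement equals the area under the velocity-time graph (areas below the axis count negative).
0–3 s: 8 × 3 = 24 m
3–4 s: 2 × 1 = 2 m
4–10 s: -11 × 6 = -66 m
10–11 s: 2 × 1 = 2 m
Net displacement = -38 m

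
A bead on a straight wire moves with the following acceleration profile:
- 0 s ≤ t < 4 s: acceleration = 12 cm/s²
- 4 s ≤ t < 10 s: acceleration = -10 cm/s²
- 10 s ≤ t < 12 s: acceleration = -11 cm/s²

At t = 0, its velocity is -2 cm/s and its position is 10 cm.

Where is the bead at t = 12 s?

On each constant-a segment, Δv = aΔt and Δx = v₀Δt + ½aΔt²; chain segment to segment.
0–4 s: v starts -2 cm/s; Δx = -2·4 + ½·12·4² = 88 cm; v ends 46 cm/s.
4–10 s: v starts 46 cm/s; Δx = 46·6 + ½·-10·6² = 96 cm; v ends -14 cm/s.
10–12 s: v starts -14 cm/s; Δx = -14·2 + ½·-11·2² = -50 cm; v ends -36 cm/s.
x(12) = 10 + Σ Δx = 144 cm.

144 cm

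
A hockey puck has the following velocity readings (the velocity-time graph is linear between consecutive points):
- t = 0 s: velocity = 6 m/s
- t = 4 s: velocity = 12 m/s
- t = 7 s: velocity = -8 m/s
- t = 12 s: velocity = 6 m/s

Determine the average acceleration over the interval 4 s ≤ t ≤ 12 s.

-0.75 m/s²

Average acceleration = Δv/Δt = (6 − 12)/(12 − 4) = -0.75 m/s².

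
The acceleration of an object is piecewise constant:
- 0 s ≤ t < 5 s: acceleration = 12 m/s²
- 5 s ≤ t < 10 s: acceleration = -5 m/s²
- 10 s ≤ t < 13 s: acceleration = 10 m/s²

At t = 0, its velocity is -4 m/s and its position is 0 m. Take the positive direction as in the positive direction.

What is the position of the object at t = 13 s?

On each constant-a segment, Δv = aΔt and Δx = v₀Δt + ½aΔt²; chain segment to segment.
0–5 s: v starts -4 m/s; Δx = -4·5 + ½·12·5² = 130 m; v ends 56 m/s.
5–10 s: v starts 56 m/s; Δx = 56·5 + ½·-5·5² = 217.5 m; v ends 31 m/s.
10–13 s: v starts 31 m/s; Δx = 31·3 + ½·10·3² = 138 m; v ends 61 m/s.
x(13) = 0 + Σ Δx = 485.5 m.

485.5 m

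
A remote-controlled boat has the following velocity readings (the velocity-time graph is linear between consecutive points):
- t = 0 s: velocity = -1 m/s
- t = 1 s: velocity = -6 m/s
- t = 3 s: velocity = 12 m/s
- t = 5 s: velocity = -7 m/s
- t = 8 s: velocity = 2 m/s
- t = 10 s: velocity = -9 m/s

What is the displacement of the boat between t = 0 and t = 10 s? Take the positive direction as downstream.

Displacement is the signed area under the v-t curve.
0–1 s: ½(-1 + -6)(1) = -3.5 m
1–3 s: ½(-6 + 12)(2) = 6 m
3–5 s: ½(12 + -7)(2) = 5 m
5–8 s: ½(-7 + 2)(3) = -7.5 m
8–10 s: ½(2 + -9)(2) = -7 m
Net displacement = -7 m

-7 m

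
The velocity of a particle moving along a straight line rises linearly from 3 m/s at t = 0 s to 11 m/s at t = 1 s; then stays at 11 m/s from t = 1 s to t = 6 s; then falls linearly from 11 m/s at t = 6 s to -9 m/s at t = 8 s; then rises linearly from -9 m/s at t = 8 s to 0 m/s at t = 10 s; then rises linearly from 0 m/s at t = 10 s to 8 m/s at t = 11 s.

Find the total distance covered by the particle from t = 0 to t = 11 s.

85.1 m

Distance (not displacement) is the total path length: add the absolute areas under v-t.
0–1 s: |½(3 + 11)(1)| = 7 m
1–6 s: |11| × 5 = 55 m
6–8 s: v = 0 at t = 7.1 s; triangle areas 6.05 + 4.05 = 10.1 m
8–10 s: |½(-9 + 0)(2)| = 9 m
10–11 s: |½(0 + 8)(1)| = 4 m
Total distance = 85.1 m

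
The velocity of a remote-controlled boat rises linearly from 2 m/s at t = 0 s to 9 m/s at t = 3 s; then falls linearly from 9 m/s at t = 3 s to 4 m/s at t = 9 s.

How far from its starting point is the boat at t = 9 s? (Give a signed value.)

55.5 m

Net displacement equals the area under the velocity-time graph (areas below the axis count negative).
0–3 s: ½(2 + 9)(3) = 16.5 m
3–9 s: ½(9 + 4)(6) = 39 m
Net displacement = 55.5 m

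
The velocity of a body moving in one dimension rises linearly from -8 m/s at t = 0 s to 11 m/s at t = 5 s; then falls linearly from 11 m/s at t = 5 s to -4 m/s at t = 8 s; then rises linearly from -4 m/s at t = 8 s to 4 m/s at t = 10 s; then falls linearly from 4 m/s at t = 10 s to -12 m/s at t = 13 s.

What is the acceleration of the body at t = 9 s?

Acceleration is the slope of the v-t graph on 8–10 s: (4 − -4)/(10 − 8) = 4 m/s².

4 m/s²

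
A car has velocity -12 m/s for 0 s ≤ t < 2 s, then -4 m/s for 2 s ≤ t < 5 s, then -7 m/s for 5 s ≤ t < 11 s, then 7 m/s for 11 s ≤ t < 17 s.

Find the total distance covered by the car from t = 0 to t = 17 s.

120 m

Distance (not displacement) is the total path length: add the absolute areas under v-t.
0–2 s: |-12| × 2 = 24 m
2–5 s: |-4| × 3 = 12 m
5–11 s: |-7| × 6 = 42 m
11–17 s: |7| × 6 = 42 m
Total distance = 120 m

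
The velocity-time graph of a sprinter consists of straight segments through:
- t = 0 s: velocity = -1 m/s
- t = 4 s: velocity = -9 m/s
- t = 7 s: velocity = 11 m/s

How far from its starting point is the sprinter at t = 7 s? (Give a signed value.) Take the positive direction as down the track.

Displacement is the signed area under the v-t curve.
0–4 s: ½(-1 + -9)(4) = -20 m
4–7 s: ½(-9 + 11)(3) = 3 m
Net displacement = -17 m

-17 m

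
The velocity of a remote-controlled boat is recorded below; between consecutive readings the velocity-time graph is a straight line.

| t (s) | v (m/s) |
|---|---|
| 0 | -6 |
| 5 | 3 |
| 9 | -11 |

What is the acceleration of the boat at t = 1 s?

Acceleration is the slope of the v-t graph on 0–5 s: (3 − -6)/(5 − 0) = 1.8 m/s².

1.8 m/s²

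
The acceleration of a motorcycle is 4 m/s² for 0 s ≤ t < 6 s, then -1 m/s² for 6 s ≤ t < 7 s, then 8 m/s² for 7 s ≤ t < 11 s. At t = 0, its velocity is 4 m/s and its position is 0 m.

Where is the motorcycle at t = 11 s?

On each constant-a segment, Δv = aΔt and Δx = v₀Δt + ½aΔt²; chain segment to segment.
0–6 s: v starts 4 m/s; Δx = 4·6 + ½·4·6² = 96 m; v ends 28 m/s.
6–7 s: v starts 28 m/s; Δx = 28·1 + ½·-1·1² = 27.5 m; v ends 27 m/s.
7–11 s: v starts 27 m/s; Δx = 27·4 + ½·8·4² = 172 m; v ends 59 m/s.
x(11) = 0 + Σ Δx = 295.5 m.

295.5 m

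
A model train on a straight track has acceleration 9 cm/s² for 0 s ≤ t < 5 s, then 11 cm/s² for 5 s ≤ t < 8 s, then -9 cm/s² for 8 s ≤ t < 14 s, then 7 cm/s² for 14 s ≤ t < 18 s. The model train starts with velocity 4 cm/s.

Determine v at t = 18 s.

56 cm/s

Δv equals the area under the a-t graph; then v = v₀ + Δv.
0–5 s: 9 × 5 = 45 cm/s
5–8 s: 11 × 3 = 33 cm/s
8–14 s: -9 × 6 = -54 cm/s
14–18 s: 7 × 4 = 28 cm/s
Δv = 52 cm/s, so v(18) = 4 + (52) = 56 cm/s.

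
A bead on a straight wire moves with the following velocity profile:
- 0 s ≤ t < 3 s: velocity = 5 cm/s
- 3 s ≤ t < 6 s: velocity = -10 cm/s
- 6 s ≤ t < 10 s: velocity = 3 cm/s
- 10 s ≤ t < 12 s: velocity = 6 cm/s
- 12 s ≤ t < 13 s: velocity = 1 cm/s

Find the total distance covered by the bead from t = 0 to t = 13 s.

70 cm

Distance (not displacement) is the total path length: add the absolute areas under v-t.
0–3 s: |5| × 3 = 15 cm
3–6 s: |-10| × 3 = 30 cm
6–10 s: |3| × 4 = 12 cm
10–12 s: |6| × 2 = 12 cm
12–13 s: |1| × 1 = 1 cm
Total distance = 70 cm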